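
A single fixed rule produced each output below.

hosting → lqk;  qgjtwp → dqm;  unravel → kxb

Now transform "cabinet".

The transformation: shift every letter 3 places backward in the alphabet (wrapping around), then keep every other character starting from the second (positions 2nd, 4th, 6th, ...).
For "cabinet" the result is "xfb".

xfb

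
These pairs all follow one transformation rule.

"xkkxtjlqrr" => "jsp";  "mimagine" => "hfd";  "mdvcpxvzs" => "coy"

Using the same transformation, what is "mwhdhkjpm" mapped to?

Rule — shift every letter 1 place backward in the alphabet (wrapping around), then keep one character in every 3, starting at position 2 (positions 2nd, 5th, 8th, ...).
Working it through for "mwhdhkjpm": intermediate "lvgcgjiol", final "vgo".

vgo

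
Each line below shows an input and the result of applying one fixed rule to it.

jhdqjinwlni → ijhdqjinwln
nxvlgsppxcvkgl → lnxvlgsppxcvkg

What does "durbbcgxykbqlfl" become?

ldurbbcgxykbqlf

The pattern: move the last character to the front.
Doing the same to "durbbcgxykbqlfl": "ldurbbcgxykbqlf".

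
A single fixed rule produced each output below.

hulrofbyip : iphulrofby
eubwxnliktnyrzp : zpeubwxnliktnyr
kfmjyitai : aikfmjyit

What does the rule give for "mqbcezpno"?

nomqbcezp

The pattern: move the last 2 characters to the front (rotate right by 2).
So "mqbcezpno" becomes "nomqbcezp".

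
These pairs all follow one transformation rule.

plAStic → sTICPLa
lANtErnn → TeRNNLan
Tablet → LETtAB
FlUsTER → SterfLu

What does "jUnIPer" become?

The rule is to flip the case of every letter, then move the first 3 characters to the end (rotate left by 3).
On "jUnIPer": the first step gives "JuNipER", and the second then gives "ipERJuN".
(Check on "plAStic": → "PLasTIC" → "sTICPLa" ✓)

ipERJuN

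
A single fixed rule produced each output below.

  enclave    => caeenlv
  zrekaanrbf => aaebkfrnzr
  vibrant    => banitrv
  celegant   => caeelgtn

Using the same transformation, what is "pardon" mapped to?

daonrp

Rule — sort the characters into alphabetical order, then swap each adjacent pair of characters (1↔2, 3↔4, ...).
"pardon" → "adnopr" → "daonrp".
(Check on "zrekaanrbf": → "aabefknrrz" → "aaebkfrnzr" ✓)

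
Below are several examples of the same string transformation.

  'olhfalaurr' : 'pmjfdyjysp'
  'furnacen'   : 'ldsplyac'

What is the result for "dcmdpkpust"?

Looking at the pairs, the operation is to shift every letter 2 places backward in the alphabet (wrapping around), then move the last character to the front.
"dcmdpkpust" → "bakbninsqr" → "rbakbninsq".

rbakbninsq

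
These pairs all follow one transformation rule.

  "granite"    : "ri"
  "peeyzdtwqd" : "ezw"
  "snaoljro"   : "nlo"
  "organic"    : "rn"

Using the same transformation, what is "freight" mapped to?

rg

Rule — keep one character in every 3, starting at position 2 (positions 2nd, 5th, 8th, ...).
On "freight" that produces "rg".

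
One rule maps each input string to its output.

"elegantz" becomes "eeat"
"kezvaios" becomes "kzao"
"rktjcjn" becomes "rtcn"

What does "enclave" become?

ecae

What's happening: keep every other character starting from the first (positions 1st, 3rd, 5th, ...).
On "enclave" that produces "ecae".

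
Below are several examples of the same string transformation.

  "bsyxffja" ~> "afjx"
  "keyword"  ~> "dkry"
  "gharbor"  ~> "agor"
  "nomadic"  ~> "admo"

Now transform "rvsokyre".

eorv

In each case the input is transformed by: sort the characters into alphabetical order, then keep every other character starting from the first (positions 1st, 3rd, 5th, ...).
On "rvsokyre": the first step gives "ekorrsvy", and the second then gives "eorv".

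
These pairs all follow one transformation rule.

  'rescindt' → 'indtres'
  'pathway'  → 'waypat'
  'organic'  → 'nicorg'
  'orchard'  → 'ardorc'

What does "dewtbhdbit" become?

The pattern: move the first 3 characters to the end (rotate left by 3), then delete the first character.
So "dewtbhdbit" becomes "bhdbitdew".

bhdbitdew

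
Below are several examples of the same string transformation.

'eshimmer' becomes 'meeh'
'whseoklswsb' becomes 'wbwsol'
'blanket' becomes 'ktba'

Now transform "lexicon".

Looking at the pairs, the operation is to keep every other character starting from the first (positions 1st, 3rd, 5th, ...), then move the last 2 characters to the front (rotate right by 2).
Starting from "lexicon": after the first operation, "lxcn"; after the second, "cnlx".

cnlx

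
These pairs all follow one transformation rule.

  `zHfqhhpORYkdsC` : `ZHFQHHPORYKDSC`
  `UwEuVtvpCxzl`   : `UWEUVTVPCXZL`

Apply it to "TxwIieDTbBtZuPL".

Each output is the input with this applied: convert every letter to uppercase.
So "TxwIieDTbBtZuPL" becomes "TXWIIEDTBBTZUPL".

TXWIIEDTBBTZUPL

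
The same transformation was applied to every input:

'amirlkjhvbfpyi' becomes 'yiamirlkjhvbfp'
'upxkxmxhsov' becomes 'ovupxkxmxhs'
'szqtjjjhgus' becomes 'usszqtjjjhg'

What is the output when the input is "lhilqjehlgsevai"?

Rule — move the last 2 characters to the front (rotate right by 2).
For "lhilqjehlgsevai" the result is "ailhilqjehlgsev".

ailhilqjehlgsev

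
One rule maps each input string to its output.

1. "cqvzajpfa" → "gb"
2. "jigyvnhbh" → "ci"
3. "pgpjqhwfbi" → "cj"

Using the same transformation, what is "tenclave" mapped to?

wf

In each case the input is transformed by: shift every letter 1 place forward in the alphabet (wrapping around), then keep only the last 2 characters.
For "tenclave", step one produces "ufodmbwf"; step two turns that into "wf".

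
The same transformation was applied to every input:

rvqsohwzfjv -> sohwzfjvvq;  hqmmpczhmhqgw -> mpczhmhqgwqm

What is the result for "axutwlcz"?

Looking at the pairs, the operation is to delete the first character, then move the first 2 characters to the end (rotate left by 2).
For "axutwlcz", step one produces "xutwlcz"; step two turns that into "twlczxu".

twlczxu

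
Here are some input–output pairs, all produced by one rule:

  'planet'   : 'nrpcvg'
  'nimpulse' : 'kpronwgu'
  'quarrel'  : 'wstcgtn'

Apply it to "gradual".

The transformation: swap each adjacent pair of characters (1↔2, 3↔4, ...), then shift every letter 2 places forward in the alphabet (wrapping around).
For "gradual", step one produces "rgdaaul"; step two turns that into "tifccwn".

tifccwn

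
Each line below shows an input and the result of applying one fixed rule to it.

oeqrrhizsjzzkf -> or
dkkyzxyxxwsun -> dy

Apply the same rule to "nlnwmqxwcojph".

nw

What's happening: keep one character in every 3, starting at position 1 (positions 1st, 4th, 7th, ...), then delete the last 3 characters.
"nlnwmqxwcojph" → "nwxoh" → "nw".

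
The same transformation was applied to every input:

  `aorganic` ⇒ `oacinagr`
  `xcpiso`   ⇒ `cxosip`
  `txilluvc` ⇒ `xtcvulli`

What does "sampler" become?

The rule is to reverse the string, then move the last 2 characters to the front (rotate right by 2).
For "sampler", step one produces "relpmas"; step two turns that into "asrelpm".
(Check on "xcpiso": → "osipcx" → "cxosip" ✓)

asrelpm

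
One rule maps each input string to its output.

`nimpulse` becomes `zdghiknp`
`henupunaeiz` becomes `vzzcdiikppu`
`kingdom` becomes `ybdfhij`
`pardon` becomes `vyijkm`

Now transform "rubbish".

The transformation: sort the characters into alphabetical order, then shift every letter 5 places backward in the alphabet (wrapping around).
On "rubbish": the first step gives "bbhirsu", and the second then gives "wwcdmnp".

wwcdmnp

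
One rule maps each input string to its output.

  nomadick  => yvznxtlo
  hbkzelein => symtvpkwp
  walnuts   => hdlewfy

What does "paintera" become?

allctpye

The transformation: shift every letter 11 places forward in the alphabet (wrapping around), then take characters alternately from the front and the back (1st, last, 2nd, 2nd-last, ...).
For "paintera", step one produces "altyepcl"; step two turns that into "allctpye".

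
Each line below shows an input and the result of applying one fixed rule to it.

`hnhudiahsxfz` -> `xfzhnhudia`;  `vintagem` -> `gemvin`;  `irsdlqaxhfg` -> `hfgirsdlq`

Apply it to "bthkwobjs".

The rule is to move the last 3 characters to the front (rotate right by 3), then delete the last 2 characters.
Doing the same to "bthkwobjs": "bjsbthk".

bjsbthk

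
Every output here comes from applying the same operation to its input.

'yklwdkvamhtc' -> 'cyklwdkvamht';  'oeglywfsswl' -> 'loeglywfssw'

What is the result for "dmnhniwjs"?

Each output is the input with this applied: move the last character to the front.
"dmnhniwjs" → "sdmnhniwj".

sdmnhniwj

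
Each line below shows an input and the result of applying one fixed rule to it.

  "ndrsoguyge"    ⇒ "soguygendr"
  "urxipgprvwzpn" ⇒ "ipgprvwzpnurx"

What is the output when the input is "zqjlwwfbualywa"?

lwwfbualywazqj

In each case the input is transformed by: move the first 3 characters to the end (rotate left by 3).
So "zqjlwwfbualywa" becomes "lwwfbualywazqj".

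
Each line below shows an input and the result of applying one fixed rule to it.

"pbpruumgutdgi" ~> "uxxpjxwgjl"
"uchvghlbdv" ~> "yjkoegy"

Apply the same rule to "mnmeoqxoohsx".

Each output is the input with this applied: delete the first 3 characters, then shift every letter 3 places forward in the alphabet (wrapping around).
Applying that to "mnmeoqxoohsx" gives "hrtarrkva".

hrtarrkva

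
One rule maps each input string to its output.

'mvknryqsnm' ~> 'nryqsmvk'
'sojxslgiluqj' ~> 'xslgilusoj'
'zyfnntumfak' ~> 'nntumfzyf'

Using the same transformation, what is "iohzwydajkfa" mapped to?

zwydajkioh

The rule is to delete the last 2 characters, then move the first 3 characters to the end (rotate left by 3).
Applying both steps to "iohzwydajkfa": "iohzwydajk", then "zwydajkioh".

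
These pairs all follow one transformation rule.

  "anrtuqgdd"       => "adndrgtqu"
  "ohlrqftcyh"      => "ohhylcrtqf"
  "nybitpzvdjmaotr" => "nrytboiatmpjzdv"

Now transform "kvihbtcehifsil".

klviishfbithce

Each output is the input with this applied: take characters alternately from the front and the back (1st, last, 2nd, 2nd-last, ...).
On "kvihbtcehifsil" that produces "klviishfbithce".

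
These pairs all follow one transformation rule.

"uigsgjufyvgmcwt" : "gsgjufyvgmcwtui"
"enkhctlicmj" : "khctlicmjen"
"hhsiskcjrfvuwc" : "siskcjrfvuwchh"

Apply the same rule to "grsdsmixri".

In each case the input is transformed by: move the first 2 characters to the end (rotate left by 2).
So "grsdsmixri" becomes "sdsmixrigr".

sdsmixrigr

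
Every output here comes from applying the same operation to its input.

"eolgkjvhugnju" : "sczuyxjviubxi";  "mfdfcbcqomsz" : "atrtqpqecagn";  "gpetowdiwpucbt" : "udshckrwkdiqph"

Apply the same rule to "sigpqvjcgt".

gwudejxquh

The rule is to shift every letter 12 places backward in the alphabet (wrapping around).
For "sigpqvjcgt" the result is "gwudejxquh".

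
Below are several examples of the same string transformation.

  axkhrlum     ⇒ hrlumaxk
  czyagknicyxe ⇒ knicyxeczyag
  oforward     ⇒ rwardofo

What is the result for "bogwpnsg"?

wpnsgbog

Rule — swap the front and back halves of the string, then move the last character to the front.
Working it through for "bogwpnsg": intermediate "pnsgbogw", final "wpnsgbog".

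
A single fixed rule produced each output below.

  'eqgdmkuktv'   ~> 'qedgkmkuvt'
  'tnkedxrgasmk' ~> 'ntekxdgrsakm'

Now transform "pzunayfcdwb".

Rule — swap each adjacent pair of characters (1↔2, 3↔4, ...).
Applying that to "pzunayfcdwb" gives "zpnuyacfwdb".

zpnuyacfwdb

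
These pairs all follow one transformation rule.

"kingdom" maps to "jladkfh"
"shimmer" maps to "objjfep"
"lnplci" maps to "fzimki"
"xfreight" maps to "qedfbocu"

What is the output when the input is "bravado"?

What's happening: shift every letter 3 places backward in the alphabet (wrapping around), then reverse the string.
"bravado" → "yoxsxal" → "laxsxoy".

laxsxoy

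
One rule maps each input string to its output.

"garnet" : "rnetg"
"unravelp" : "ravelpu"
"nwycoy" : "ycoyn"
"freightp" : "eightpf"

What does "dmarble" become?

arbled

In each case the input is transformed by: move the first character to the end, then delete the first character.
"dmarble" → "marbled" → "arbled".
(Check on "unravelp": → "nravelpu" → "ravelpu" ✓)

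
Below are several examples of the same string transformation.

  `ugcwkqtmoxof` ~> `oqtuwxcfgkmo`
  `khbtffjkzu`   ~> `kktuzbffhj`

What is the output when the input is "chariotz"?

The pattern: sort the characters into alphabetical order, then swap the front and back halves of the string.
"chariotz" → "ortzachi".
(Check on "khbtffjkzu": → "bffhjkktuz" → "kktuzbffhj" ✓)

ortzachi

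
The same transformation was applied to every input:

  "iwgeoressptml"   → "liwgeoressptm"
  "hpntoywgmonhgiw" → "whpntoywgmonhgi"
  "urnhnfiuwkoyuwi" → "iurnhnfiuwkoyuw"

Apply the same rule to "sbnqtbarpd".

The rule is to move the last character to the front.
"sbnqtbarpd" → "dsbnqtbarp".

dsbnqtbarp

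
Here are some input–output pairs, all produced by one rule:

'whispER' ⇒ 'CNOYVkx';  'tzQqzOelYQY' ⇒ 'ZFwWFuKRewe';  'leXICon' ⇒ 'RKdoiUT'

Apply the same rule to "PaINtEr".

The transformation: shift every letter 6 places forward in the alphabet (wrapping around), then flip the case of every letter.
Doing the same to "PaINtEr": "vGotZkX".

vGotZkX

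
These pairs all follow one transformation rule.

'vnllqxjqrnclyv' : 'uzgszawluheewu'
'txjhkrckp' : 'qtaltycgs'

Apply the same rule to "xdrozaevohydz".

xijnexqhmigma

The transformation: shift every letter 9 places forward in the alphabet (wrapping around), then move the first 3 characters to the end (rotate left by 3).
Doing the same to "xdrozaevohydz": "xijnexqhmigma".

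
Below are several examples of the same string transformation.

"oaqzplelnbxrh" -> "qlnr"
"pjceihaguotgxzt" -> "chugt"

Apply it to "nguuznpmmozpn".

Looking at the pairs, the operation is to keep one character in every 3, starting at position 3 (positions 3rd, 6th, 9th, ...).
"nguuznpmmozpn" → "unmp".

unmp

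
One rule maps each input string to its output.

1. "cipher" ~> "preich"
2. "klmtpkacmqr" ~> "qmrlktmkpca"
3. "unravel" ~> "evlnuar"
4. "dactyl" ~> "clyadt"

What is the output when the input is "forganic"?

aciofgrn

What's happening: swap each adjacent pair of characters (1↔2, 3↔4, ...), then move the last 3 characters to the front (rotate right by 3).
For "forganic", step one produces "ofgrnaci"; step two turns that into "aciofgrn".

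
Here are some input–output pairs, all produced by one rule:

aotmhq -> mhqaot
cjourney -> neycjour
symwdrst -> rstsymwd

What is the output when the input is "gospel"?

pelgos

Each output is the input with this applied: move the last 3 characters to the front (rotate right by 3).
On "gospel" that produces "pelgos".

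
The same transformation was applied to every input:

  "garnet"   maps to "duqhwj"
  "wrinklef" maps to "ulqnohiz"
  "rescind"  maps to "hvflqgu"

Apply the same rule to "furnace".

xuqdfhi

The transformation: move the first character to the end, then shift every letter 3 places forward in the alphabet (wrapping around).
Applying both steps to "furnace": "urnacef", then "xuqdfhi".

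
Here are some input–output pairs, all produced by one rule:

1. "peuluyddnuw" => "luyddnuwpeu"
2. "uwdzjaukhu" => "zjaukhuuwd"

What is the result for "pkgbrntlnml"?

The pattern: move the first 3 characters to the end (rotate left by 3).
Doing the same to "pkgbrntlnml": "brntlnmlpkg".

brntlnmlpkg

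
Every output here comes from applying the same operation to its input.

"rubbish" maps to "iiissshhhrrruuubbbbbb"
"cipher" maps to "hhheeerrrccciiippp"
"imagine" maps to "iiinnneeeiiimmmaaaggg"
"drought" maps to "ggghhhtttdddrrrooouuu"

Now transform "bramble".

bbbllleeebbbrrraaammm

Rule — move the last 3 characters to the front (rotate right by 3), then repeat every character 3 times.
"bramble" → "blebram" → "bbbllleeebbbrrraaammm".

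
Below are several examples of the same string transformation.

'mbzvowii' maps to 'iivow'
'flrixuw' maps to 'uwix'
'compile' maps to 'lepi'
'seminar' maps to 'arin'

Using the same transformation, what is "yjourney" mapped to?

eyurn

Looking at the pairs, the operation is to delete the first 3 characters, then move the last 2 characters to the front (rotate right by 2).
Working it through for "yjourney": intermediate "urney", final "eyurn".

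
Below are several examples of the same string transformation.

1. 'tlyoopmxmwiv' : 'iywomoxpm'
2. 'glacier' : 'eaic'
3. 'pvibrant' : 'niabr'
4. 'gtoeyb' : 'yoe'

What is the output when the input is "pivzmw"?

mvz

What's happening: take characters alternately from the front and the back (1st, last, 2nd, 2nd-last, ...), then delete the first 3 characters.
On "pivzmw": the first step gives "pwimvz", and the second then gives "mvz".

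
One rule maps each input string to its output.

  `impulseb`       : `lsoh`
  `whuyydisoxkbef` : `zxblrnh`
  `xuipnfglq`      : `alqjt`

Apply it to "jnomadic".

In each case the input is transformed by: keep every other character starting from the first (positions 1st, 3rd, 5th, ...), then shift every letter 3 places forward in the alphabet (wrapping around).
For "jnomadic", step one produces "joai"; step two turns that into "mrdl".

mrdl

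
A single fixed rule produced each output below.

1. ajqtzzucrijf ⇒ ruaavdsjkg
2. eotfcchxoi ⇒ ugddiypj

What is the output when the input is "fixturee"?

yuvsff

The rule is to shift every letter 1 place forward in the alphabet (wrapping around), then delete the first 2 characters.
Applying both steps to "fixturee": "gjyuvsff", then "yuvsff".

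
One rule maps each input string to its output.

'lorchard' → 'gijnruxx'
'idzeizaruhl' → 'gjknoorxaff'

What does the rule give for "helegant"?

gkkmnrtz

What's happening: sort the characters into alphabetical order, then shift every letter 6 places forward in the alphabet (wrapping around).
Doing the same to "helegant": "gkkmnrtz".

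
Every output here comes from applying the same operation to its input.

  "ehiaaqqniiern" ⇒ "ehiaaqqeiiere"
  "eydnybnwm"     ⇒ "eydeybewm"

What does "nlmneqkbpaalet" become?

elmeeqkbpaalet

The rule is to replace every "n" with "e".
For "nlmneqkbpaalet" the result is "elmeeqkbpaalet".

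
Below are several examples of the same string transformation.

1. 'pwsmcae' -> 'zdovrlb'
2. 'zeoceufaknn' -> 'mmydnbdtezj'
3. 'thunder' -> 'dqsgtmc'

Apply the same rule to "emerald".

kcdldqz

Looking at the pairs, the operation is to move the last 2 characters to the front (rotate right by 2), then shift every letter 1 place backward in the alphabet (wrapping around).
Starting from "emerald": after the first operation, "ldemera"; after the second, "kcdldqz".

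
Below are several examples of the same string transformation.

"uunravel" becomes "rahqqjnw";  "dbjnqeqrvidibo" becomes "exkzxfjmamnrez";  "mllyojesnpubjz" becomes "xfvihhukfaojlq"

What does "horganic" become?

In each case the input is transformed by: move the last 3 characters to the front (rotate right by 3), then shift every letter 4 places backward in the alphabet (wrapping around).
Applying both steps to "horganic": "nichorga", then "jeydkncw".

jeydkncw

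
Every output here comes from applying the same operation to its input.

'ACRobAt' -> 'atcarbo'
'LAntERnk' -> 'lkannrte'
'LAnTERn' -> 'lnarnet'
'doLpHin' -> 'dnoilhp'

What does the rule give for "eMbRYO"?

Each output is the input with this applied: take characters alternately from the front and the back (1st, last, 2nd, 2nd-last, ...), then convert every letter to lowercase.
"eMbRYO" → "eOMYbR" → "eomybr".

eomybr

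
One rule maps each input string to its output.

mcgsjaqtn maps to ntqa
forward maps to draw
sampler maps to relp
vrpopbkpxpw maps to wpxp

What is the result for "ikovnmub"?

bumn

In each case the input is transformed by: reverse the string, then keep only the first 4 characters.
Working it through for "ikovnmub": intermediate "bumnvoki", final "bumn".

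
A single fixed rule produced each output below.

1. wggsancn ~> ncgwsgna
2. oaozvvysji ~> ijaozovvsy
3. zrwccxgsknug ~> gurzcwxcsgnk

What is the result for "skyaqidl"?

Each output is the input with this applied: swap each adjacent pair of characters (1↔2, 3↔4, ...), then move the last 2 characters to the front (rotate right by 2).
Working it through for "skyaqidl": intermediate "ksayiqld", final "ldksayiq".

ldksayiq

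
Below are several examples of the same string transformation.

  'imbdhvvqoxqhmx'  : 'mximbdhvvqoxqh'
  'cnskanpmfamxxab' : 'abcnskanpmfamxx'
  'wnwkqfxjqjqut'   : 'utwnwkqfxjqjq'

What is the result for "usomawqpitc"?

tcusomawqpi

Looking at the pairs, the operation is to move the last 2 characters to the front (rotate right by 2).
So "usomawqpitc" becomes "tcusomawqpi".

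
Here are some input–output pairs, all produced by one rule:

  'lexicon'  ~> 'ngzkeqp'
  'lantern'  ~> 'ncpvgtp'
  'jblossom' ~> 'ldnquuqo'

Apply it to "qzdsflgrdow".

sbfuhnitfqy

Each output is the input with this applied: shift every letter 2 places forward in the alphabet (wrapping around).
Applying that to "qzdsflgrdow" gives "sbfuhnitfqy".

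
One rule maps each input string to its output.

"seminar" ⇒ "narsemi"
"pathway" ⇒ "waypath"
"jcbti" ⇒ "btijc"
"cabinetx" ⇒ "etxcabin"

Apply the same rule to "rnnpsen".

senrnnp

Each output is the input with this applied: move the last 3 characters to the front (rotate right by 3).
On "rnnpsen" that produces "senrnnp".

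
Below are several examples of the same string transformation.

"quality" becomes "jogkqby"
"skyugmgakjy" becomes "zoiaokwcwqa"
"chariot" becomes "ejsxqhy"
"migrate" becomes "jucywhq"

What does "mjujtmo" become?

The rule is to shift every letter 10 places backward in the alphabet (wrapping around), then move the last 2 characters to the front (rotate right by 2).
Doing the same to "mjujtmo": "ceczkzj".

ceczkzj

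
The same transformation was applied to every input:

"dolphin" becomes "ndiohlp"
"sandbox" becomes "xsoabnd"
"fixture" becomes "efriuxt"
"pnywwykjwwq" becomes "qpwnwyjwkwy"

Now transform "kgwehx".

The pattern: take characters alternately from the front and the back (1st, last, 2nd, 2nd-last, ...), then swap each adjacent pair of characters (1↔2, 3↔4, ...).
Starting from "kgwehx": after the first operation, "kxghwe"; after the second, "xkhgew".
(Check on "pnywwykjwwq": → "pqnwywwjwky" → "qpwnwyjwkwy" ✓)

xkhgew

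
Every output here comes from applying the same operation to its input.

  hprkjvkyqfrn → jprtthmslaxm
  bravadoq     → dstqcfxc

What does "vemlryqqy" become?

The pattern: shift every letter 2 places forward in the alphabet (wrapping around), then take characters alternately from the front and the back (1st, last, 2nd, 2nd-last, ...).
On "vemlryqqy": the first step gives "xgontassa", and the second then gives "xagsosnat".

xagsosnat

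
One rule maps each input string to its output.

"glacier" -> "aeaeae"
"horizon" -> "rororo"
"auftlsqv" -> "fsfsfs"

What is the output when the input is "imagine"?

Rule — keep one character in every 3, starting at position 3 (positions 3rd, 6th, 9th, ...), then write the whole string 3 times in a row.
"imagine" → "an" → "ananan".

ananan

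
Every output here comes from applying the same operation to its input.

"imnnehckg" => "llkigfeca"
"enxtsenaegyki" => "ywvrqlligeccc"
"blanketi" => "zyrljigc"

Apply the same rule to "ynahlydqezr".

The rule is to shift every letter 2 places backward in the alphabet (wrapping around), then sort the characters into reverse alphabetical order.
"ynahlydqezr" → "yxwwpoljfcb".

yxwwpoljfcb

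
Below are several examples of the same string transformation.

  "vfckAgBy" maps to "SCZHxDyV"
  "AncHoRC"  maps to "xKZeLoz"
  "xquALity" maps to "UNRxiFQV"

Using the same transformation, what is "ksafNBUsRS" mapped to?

Each output is the input with this applied: flip the case of every letter, then shift every letter 3 places backward in the alphabet (wrapping around).
Working it through for "ksafNBUsRS": intermediate "KSAFnbuSrs", final "HPXCkyrPop".

HPXCkyrPop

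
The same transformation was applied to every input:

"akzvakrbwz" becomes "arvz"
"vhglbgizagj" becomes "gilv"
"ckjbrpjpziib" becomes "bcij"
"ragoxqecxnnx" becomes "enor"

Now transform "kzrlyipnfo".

The rule is to keep one character in every 3, starting at position 1 (positions 1st, 4th, 7th, ...), then sort the characters into alphabetical order.
For "kzrlyipnfo", step one produces "klpo"; step two turns that into "klop".

klop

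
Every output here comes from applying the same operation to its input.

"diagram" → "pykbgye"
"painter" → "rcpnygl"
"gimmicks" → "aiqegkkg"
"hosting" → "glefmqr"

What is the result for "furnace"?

Rule — shift every letter 2 places backward in the alphabet (wrapping around), then move the last 3 characters to the front (rotate right by 3).
For "furnace", step one produces "dsplyac"; step two turns that into "yacdspl".
(Check on "gimmicks": → "egkkgaiq" → "aiqegkkg" ✓)

yacdspl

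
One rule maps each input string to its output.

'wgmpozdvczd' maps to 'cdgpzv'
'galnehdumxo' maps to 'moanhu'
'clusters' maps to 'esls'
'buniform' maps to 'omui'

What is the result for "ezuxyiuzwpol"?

plzxiz

The pattern: move the last 3 characters to the front (rotate right by 3), then keep every other character starting from the first (positions 1st, 3rd, 5th, ...).
Working it through for "ezuxyiuzwpol": intermediate "polezuxyiuzw", final "plzxiz".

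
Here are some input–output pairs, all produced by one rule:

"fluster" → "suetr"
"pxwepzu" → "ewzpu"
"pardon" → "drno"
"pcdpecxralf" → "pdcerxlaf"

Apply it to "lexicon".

The pattern: swap each adjacent pair of characters (1↔2, 3↔4, ...), then delete the first 2 characters.
On "lexicon" that produces "ixocn".

ixocn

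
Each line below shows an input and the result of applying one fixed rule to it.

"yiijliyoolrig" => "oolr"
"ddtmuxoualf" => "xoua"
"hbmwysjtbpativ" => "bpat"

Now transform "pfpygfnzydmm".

nzyd

What's happening: move the last 2 characters to the front (rotate right by 2), then keep only the last 4 characters.
Applying both steps to "pfpygfnzydmm": "mmpfpygfnzyd", then "nzyd".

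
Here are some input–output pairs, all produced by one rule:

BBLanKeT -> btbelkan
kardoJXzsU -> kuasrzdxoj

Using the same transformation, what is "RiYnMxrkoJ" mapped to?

rjioyknrmx

The pattern: take characters alternately from the front and the back (1st, last, 2nd, 2nd-last, ...), then convert every letter to lowercase.
So "RiYnMxrkoJ" becomes "rjioyknrmx".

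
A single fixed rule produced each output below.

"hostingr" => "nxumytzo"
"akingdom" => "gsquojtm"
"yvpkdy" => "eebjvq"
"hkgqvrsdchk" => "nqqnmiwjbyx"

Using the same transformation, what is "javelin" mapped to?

ptgobrk

In each case the input is transformed by: shift every letter 6 places forward in the alphabet (wrapping around), then take characters alternately from the front and the back (1st, last, 2nd, 2nd-last, ...).
On "javelin" that produces "ptgobrk".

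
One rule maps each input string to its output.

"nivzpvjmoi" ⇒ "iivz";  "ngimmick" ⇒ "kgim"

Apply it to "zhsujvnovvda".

ahsu

Looking at the pairs, the operation is to swap the first and last characters, then keep only the first 4 characters.
On "zhsujvnovvda" that produces "ahsu".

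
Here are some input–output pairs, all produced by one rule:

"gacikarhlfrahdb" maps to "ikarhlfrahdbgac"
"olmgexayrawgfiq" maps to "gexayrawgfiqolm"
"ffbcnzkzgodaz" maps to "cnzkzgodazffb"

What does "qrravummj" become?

avummjqrr

Rule — move the first 3 characters to the end (rotate left by 3).
On "qrravummj" that produces "avummjqrr".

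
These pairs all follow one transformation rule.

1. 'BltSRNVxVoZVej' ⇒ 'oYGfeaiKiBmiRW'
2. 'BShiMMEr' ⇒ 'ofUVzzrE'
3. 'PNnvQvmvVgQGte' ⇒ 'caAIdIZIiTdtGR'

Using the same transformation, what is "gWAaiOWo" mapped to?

The transformation: shift every letter 13 places forward in the alphabet (wrapping around) — i.e. ROT13, then flip the case of every letter.
Working it through for "gWAaiOWo": intermediate "tJNnvBJb", final "TjnNVbjB".
(Check on "BShiMMEr": → "OFuvZZRe" → "ofUVzzrE" ✓)

TjnNVbjB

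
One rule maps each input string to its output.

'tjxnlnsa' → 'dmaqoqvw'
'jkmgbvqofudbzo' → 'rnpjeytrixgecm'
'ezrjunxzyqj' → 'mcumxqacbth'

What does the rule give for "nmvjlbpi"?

lpymoesq

Looking at the pairs, the operation is to swap the first and last characters, then shift every letter 3 places forward in the alphabet (wrapping around).
Working it through for "nmvjlbpi": intermediate "imvjlbpn", final "lpymoesq".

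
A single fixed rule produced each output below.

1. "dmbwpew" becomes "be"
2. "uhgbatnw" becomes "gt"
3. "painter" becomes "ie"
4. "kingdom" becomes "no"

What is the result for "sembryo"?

my

What's happening: keep one character in every 3, starting at position 3 (positions 3rd, 6th, 9th, ...).
Doing the same to "sembryo": "my".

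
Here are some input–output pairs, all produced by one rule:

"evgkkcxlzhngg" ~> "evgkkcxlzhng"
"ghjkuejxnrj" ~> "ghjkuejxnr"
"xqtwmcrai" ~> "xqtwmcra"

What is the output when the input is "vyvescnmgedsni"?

vyvescnmgedsn

The rule is to delete the last character.
So "vyvescnmgedsni" becomes "vyvescnmgedsn".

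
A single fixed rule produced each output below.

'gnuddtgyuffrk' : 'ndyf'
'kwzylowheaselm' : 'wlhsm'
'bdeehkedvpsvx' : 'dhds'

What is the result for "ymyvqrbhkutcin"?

The rule is to keep one character in every 3, starting at position 2 (positions 2nd, 5th, 8th, ...).
On "ymyvqrbhkutcin" that produces "mqhtn".

mqhtn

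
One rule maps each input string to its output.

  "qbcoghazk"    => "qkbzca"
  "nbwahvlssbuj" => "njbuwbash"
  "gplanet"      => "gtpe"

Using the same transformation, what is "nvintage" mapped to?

nevgi

The pattern: take characters alternately from the front and the back (1st, last, 2nd, 2nd-last, ...), then delete the last 3 characters.
For "nvintage" the result is "nevgi".
(Check on "nbwahvlssbuj": → "njbuwbashsvl" → "njbuwbash" ✓)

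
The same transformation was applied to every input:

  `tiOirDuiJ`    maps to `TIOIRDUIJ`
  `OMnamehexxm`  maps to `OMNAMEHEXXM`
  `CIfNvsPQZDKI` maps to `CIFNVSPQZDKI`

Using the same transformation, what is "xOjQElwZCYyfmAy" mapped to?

Rule — convert every letter to uppercase.
So "xOjQElwZCYyfmAy" becomes "XOJQELWZCYYFMAY".

XOJQELWZCYYFMAY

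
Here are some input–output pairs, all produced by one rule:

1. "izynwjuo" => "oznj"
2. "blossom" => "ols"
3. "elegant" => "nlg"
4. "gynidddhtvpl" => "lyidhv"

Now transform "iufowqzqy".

Rule — keep every other character starting from the second (positions 2nd, 4th, 6th, ...), then move the last character to the front.
Applying both steps to "iufowqzqy": "uoqq", then "quoq".

quoq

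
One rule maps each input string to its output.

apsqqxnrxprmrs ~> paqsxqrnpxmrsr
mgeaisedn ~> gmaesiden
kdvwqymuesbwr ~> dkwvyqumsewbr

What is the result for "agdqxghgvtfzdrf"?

The transformation: swap each adjacent pair of characters (1↔2, 3↔4, ...).
"agdqxghgvtfzdrf" → "gaqdgxghtvzfrdf".

gaqdgxghtvzfrdf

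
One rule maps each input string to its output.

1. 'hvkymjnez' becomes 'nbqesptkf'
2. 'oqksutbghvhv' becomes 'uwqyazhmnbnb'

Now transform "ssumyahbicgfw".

In each case the input is transformed by: shift every letter 6 places forward in the alphabet (wrapping around).
Doing the same to "ssumyahbicgfw": "yyasegnhoimlc".

yyasegnhoimlc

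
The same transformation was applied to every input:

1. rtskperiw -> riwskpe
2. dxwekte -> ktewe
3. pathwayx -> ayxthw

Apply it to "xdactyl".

tylac

In each case the input is transformed by: delete the first 2 characters, then move the last 3 characters to the front (rotate right by 3).
Starting from "xdactyl": after the first operation, "actyl"; after the second, "tylac".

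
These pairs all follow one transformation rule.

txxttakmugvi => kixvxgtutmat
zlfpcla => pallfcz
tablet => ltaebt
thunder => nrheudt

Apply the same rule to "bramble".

merlabb

The transformation: take characters alternately from the front and the back (1st, last, 2nd, 2nd-last, ...), then swap the first and last characters.
For "bramble" the result is "merlabb".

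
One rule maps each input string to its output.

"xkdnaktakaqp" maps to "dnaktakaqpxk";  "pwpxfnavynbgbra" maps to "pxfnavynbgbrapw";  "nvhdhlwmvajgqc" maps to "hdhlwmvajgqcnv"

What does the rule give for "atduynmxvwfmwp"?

Each output is the input with this applied: move the first 2 characters to the end (rotate left by 2).
On "atduynmxvwfmwp" that produces "duynmxvwfmwpat".

duynmxvwfmwpat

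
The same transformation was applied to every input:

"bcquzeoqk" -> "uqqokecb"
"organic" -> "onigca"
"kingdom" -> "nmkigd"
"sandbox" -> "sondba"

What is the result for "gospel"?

Each output is the input with this applied: sort the characters into reverse alphabetical order, then delete the first character.
Working it through for "gospel": intermediate "spolge", final "polge".

polge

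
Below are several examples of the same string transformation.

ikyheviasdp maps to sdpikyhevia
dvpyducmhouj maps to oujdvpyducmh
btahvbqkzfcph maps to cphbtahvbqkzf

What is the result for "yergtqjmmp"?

The rule is to move the last 3 characters to the front (rotate right by 3).
On "yergtqjmmp" that produces "mmpyergtqj".

mmpyergtqj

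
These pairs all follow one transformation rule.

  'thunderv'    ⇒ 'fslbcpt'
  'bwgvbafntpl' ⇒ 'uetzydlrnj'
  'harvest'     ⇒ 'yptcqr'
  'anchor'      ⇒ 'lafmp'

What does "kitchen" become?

The rule is to shift every letter 2 places backward in the alphabet (wrapping around), then delete the first character.
Starting from "kitchen": after the first operation, "igrafcl"; after the second, "grafcl".

grafcl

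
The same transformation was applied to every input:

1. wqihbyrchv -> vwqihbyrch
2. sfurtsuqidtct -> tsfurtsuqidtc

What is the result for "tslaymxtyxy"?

The pattern: move the last character to the front.
Doing the same to "tslaymxtyxy": "ytslaymxtyx".

ytslaymxtyx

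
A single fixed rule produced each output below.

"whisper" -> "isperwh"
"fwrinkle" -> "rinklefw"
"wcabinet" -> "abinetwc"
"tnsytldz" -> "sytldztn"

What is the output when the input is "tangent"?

The transformation: move the first 2 characters to the end (rotate left by 2).
So "tangent" becomes "ngentta".

ngentta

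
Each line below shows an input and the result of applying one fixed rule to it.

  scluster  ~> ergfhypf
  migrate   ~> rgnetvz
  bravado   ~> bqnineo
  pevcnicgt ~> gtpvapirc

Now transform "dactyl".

Each output is the input with this applied: reverse the string, then shift every letter 13 places forward in the alphabet (wrapping around) — i.e. ROT13.
For "dactyl", step one produces "lytcad"; step two turns that into "ylgpnq".

ylgpnq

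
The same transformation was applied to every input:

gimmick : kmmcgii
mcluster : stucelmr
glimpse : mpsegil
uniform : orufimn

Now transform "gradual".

lruaadg

In each case the input is transformed by: sort the characters into alphabetical order, then move the last 3 characters to the front (rotate right by 3).
For "gradual", step one produces "aadglru"; step two turns that into "lruaadg".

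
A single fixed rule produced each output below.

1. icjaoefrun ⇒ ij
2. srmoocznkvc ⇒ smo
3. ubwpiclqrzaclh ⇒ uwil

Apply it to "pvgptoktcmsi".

pgt

In each case the input is transformed by: keep every other character starting from the first (positions 1st, 3rd, 5th, ...), then delete the last 3 characters.
Applying both steps to "pvgptoktcmsi": "pgtkcs", then "pgt".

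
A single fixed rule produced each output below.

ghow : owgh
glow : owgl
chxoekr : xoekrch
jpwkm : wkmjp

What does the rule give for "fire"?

Each output is the input with this applied: move the first 2 characters to the end (rotate left by 2).
Applying that to "fire" gives "refi".

refi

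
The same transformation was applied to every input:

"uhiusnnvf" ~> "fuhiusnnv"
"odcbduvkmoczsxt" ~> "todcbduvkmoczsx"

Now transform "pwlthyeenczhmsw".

The transformation: move the last character to the front.
For "pwlthyeenczhmsw" the result is "wpwlthyeenczhms".

wpwlthyeenczhms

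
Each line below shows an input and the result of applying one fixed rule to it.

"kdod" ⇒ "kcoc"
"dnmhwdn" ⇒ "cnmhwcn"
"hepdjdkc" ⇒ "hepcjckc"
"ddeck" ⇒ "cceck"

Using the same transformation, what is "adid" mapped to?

acic

Each output is the input with this applied: replace every "d" with "c".
"adid" → "acic".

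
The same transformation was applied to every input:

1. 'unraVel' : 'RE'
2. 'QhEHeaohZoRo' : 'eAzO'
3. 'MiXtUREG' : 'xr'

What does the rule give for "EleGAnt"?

EN

The pattern: flip the case of every letter, then keep one character in every 3, starting at position 3 (positions 3rd, 6th, 9th, ...).
For "EleGAnt", step one produces "eLEgaNT"; step two turns that into "EN".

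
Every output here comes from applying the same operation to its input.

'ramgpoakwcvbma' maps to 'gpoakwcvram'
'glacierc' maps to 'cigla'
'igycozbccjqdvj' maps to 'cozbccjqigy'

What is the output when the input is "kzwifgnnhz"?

ifgnkzw

The pattern: delete the last 3 characters, then move the first 3 characters to the end (rotate left by 3).
Applying both steps to "kzwifgnnhz": "kzwifgn", then "ifgnkzw".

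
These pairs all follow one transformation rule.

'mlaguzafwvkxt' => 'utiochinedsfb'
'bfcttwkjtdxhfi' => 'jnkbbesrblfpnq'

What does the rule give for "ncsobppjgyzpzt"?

vkawjxxroghxhb

What's happening: shift every letter 8 places forward in the alphabet (wrapping around).
Applying that to "ncsobppjgyzpzt" gives "vkawjxxroghxhb".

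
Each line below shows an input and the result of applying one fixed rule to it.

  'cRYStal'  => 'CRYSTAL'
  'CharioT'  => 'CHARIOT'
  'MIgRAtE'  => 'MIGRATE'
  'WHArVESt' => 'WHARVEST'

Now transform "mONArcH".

The transformation: convert every letter to uppercase.
Doing the same to "mONArcH": "MONARCH".

MONARCH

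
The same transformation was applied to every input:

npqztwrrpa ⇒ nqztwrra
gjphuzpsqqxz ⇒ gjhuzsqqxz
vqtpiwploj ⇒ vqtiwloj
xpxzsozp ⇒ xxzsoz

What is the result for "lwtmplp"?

lwtml

In each case the input is transformed by: remove every "p".
"lwtmplp" → "lwtml".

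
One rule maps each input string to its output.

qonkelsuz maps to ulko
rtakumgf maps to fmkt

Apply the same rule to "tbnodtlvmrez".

Each output is the input with this applied: keep every other character starting from the second (positions 2nd, 4th, 6th, ...), then reverse the string.
Applying that to "tbnodtlvmrez" gives "zrvtob".

zrvtob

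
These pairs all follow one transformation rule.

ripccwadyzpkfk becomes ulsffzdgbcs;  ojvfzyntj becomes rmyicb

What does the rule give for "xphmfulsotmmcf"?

The rule is to delete the last 3 characters, then shift every letter 3 places forward in the alphabet (wrapping around).
"xphmfulsotmmcf" → "xphmfulsotm" → "askpixovrwp".

askpixovrwp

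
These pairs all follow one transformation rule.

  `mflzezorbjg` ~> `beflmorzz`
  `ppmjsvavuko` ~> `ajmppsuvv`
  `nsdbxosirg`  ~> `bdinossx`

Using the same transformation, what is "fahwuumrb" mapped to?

afhmuuw

What's happening: delete the last 2 characters, then sort the characters into alphabetical order.
Starting from "fahwuumrb": after the first operation, "fahwuum"; after the second, "afhmuuw".
(Check on "nsdbxosirg": → "nsdbxosi" → "bdinossx" ✓)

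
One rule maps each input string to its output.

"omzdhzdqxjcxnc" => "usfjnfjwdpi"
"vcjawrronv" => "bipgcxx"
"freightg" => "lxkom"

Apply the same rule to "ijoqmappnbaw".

opuwsgvvt

The pattern: shift every letter 6 places forward in the alphabet (wrapping around), then delete the last 3 characters.
"ijoqmappnbaw" → "opuwsgvvthgc" → "opuwsgvvt".
(Check on "omzdhzdqxjcxnc": → "usfjnfjwdpidti" → "usfjnfjwdpi" ✓)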